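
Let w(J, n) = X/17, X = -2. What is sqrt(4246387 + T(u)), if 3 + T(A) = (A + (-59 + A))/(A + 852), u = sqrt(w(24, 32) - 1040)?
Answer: sqrt((61504624853 + 4246386*I*sqrt(300594))/(14484 + I*sqrt(300594))) ≈ 2060.7 + 0.e-5*I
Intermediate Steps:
w(J, n) = -2/17
u = I*sqrt(300594)/17 (u = sqrt(-2/17 - 1040) = sqrt(-17682/17) = I*sqrt(300594)/17 ≈ 32.251*I)
T(A) = -3 + (-59 + 2*A)/(852 + A) (T(A) = -3 + (A + (-59 + A))/(A + 852) = -3 + (-59 + 2*A)/(852 + A))
sqrt(4246387 + T(u)) = sqrt(4246387 + (-2615 - I*sqrt(300594)/17)/(852 + I*sqrt(300594)/17))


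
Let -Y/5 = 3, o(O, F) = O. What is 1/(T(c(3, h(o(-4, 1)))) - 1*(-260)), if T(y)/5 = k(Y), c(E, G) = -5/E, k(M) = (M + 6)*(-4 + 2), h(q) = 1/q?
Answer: 1/350 ≈ 0.0028571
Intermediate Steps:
Y = -15 (Y = -5*3 = -15)
k(M) = -12 - 2*M (k(M) = (6 + M)*(-2) = -12 - 2*M)
T(y) = 90 (T(y) = 5*(-12 - 2*(-15)) = 5*(-12 + 30) = 5*18 = 90)
1/(T(c(3, h(o(-4, 1)))) - 1*(-260)) = 1/(90 - 1*(-260)) = 1/(90 + 260) = 1/350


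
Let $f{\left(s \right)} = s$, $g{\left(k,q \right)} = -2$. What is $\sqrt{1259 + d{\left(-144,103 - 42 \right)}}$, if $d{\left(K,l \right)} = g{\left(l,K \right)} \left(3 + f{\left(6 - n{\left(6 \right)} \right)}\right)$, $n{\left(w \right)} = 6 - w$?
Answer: $\sqrt{1241} \approx 35.228$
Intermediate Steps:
$d{\left(K,l \right)} = -18$ ($d{\left(K,l \right)} = - 2 \left(3 + \left(6 - \left(6 - 6\right)\right)\right) = - 2 \left(3 + \left(6 - 0\right)\right) = - 2 \left(3 + \left(6 + 0\right)\right) = - 2 \left(3 + 6\right) = \left(-2\right) 9 = -18$)
$\sqrt{1259 + d{\left(-144,103 - 42 \right)}} = \sqrt{1259 - 18} = \sqrt{1241}$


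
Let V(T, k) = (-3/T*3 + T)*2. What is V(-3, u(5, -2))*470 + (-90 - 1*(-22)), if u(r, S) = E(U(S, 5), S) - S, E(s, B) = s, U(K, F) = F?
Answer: -68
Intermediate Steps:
u(r, S) = 5 - S
V(T, k) = -18/T + 2*T (V(T, k) = (-9/T + T)*2 = (T - 9/T)*2 = -18/T + 2*T)
V(-3, u(5, -2))*470 + (-90 - 1*(-22)) = (-18/(-3) + 2*(-3))*470 + (-90 - 1*(-22)) = (-18*(-1/3) - 6)*470 + (-90 + 22) = (6 - 6)*470 - 68 = 0*470 - 68 = 0 - 68 = -68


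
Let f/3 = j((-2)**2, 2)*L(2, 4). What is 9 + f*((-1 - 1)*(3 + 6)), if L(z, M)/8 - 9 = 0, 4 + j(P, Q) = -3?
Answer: 27225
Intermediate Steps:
j(P, Q) = -7 (j(P, Q) = -4 - 3 = -7)
L(z, M) = 72 (L(z, M) = 72 + 8*0 = 72 + 0 = 72)
f = -1512 (f = 3*(-7*72) = 3*(-504) = -1512)
9 + f*((-1 - 1)*(3 + 6)) = 9 - 1512*(-1 - 1)*(3 + 6) = 9 - (-3024)*9 = 9 - 1512*(-18) = 9 + 27216 = 27225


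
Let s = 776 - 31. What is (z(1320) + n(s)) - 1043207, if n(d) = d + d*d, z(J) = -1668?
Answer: -489105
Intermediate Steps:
s = 745
n(d) = d + d²
(z(1320) + n(s)) - 1043207 = (-1668 + 745*(1 + 745)) - 1043207 = (-1668 + 745*746) - 1043207 = (-1668 + 555770) - 1043207 = 554102 - 1043207 = -489105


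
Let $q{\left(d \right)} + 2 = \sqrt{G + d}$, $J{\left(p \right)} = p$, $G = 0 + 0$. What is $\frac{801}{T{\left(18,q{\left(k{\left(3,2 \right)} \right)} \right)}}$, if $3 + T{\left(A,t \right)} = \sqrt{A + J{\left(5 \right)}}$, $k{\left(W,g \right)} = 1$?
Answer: $\frac{2403}{14} + \frac{801 \sqrt{23}}{14} \approx 446.03$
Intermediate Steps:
$G = 0$
$q{\left(d \right)} = -2 + \sqrt{d}$ ($q{\left(d \right)} = -2 + \sqrt{0 + d} = -2 + \sqrt{d}$)
$T{\left(A,t \right)} = -3 + \sqrt{5 + A}$ ($T{\left(A,t \right)} = -3 + \sqrt{A + 5} = -3 + \sqrt{5 + A}$)
$\frac{801}{T{\left(18,q{\left(k{\left(3,2 \right)} \right)} \right)}} = \frac{801}{-3 + \sqrt{5 + 18}} = \frac{801}{-3 + \sqrt{23}}$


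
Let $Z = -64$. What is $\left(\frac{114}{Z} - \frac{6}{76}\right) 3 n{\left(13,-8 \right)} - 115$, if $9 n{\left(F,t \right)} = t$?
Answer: $- \frac{8363}{76} \approx -110.04$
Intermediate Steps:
$n{\left(F,t \right)} = \frac{t}{9}$
$\left(\frac{114}{Z} - \frac{6}{76}\right) 3 n{\left(13,-8 \right)} - 115 = \left(\frac{114}{-64} - \frac{6}{76}\right) 3 \cdot \frac{1}{9} \left(-8\right) - 115 = \left(114 \left(- \frac{1}{64}\right) - \frac{3}{38}\right) 3 \left(- \frac{8}{9}\right) - 115 = \left(- \frac{57}{32} - \frac{3}{38}\right) 3 \left(- \frac{8}{9}\right) - 115 = \left(- \frac{1131}{608}\right) 3 \left(- \frac{8}{9}\right) - 115 = \left(- \frac{3393}{608}\right) \left(- \frac{8}{9}\right) - 115 = \frac{377}{76} - 115 = - \frac{8363}{76}$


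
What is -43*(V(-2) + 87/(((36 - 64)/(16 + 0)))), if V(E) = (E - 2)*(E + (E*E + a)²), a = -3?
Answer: 13760/7 ≈ 1965.7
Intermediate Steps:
V(E) = (-2 + E)*(E + (-3 + E²)²) (V(E) = (E - 2)*(E + (E*E - 3)²) = (-2 + E)*(E + (E² - 3)²) = (-2 + E)*(E + (-3 + E²)²))
-43*(V(-2) + 87/(((36 - 64)/(16 + 0)))) = -43*(((-2)² - 2*(-2) - 2*(-3 + (-2)²)² - 2*(-3 + (-2)²)²) + 87/(((36 - 64)/(16 + 0)))) = -43*((4 + 4 - 2*(-3 + 4)² - 2*(-3 + 4)²) + 87/((-28/16))) = -43*((4 + 4 - 2*1² - 2*1²) + 87/((-28*1/16))) = -43*((4 + 4 - 2*1 - 2*1) + 87/(-7/4)) = -43*((4 + 4 - 2 - 2) + 87*(-4/7)) = -43*(4 - 348/7) = -43*(-320/7) = 13760/7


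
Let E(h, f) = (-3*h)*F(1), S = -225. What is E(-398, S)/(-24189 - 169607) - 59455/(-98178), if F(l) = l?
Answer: 1425614581/2378312961 ≈ 0.59942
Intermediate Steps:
E(h, f) = -3*h (E(h, f) = -3*h*1 = -3*h)
E(-398, S)/(-24189 - 169607) - 59455/(-98178) = (-3*(-398))/(-24189 - 169607) - 59455/(-98178) = 1194/(-193796) - 59455*(-1/98178) = 1194*(-1/193796) + 59455/98178 = -597/96898 + 59455/98178 = 1425614581/2378312961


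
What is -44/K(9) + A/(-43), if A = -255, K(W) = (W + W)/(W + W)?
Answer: -1637/43 ≈ -38.070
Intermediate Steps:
K(W) = 1 (K(W) = (2*W)/((2*W)) = (2*W)*(1/(2*W)) = 1)
-44/K(9) + A/(-43) = -44/1 - 255/(-43) = -44*1 - 255*(-1/43) = -44 + 255/43 = -1637/43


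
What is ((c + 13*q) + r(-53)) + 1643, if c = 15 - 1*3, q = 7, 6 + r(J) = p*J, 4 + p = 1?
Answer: 1899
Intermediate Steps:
p = -3 (p = -4 + 1 = -3)
r(J) = -6 - 3*J
c = 12 (c = 15 - 3 = 12)
((c + 13*q) + r(-53)) + 1643 = ((12 + 13*7) + (-6 - 3*(-53))) + 1643 = ((12 + 91) + (-6 + 159)) + 1643 = (103 + 153) + 1643 = 256 + 1643 = 1899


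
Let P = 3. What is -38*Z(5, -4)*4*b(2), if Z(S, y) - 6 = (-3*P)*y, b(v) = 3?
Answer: -19152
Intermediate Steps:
Z(S, y) = 6 - 9*y (Z(S, y) = 6 + (-3*3)*y = 6 - 9*y)
-38*Z(5, -4)*4*b(2) = -38*(6 - 9*(-4))*4*3 = -38*(6 + 36)*4*3 = -38*42*4*3 = -6384*3 = -38*504 = -19152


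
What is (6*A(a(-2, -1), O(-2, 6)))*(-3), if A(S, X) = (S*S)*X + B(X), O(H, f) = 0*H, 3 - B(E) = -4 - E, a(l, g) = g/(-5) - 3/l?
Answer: -126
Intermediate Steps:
a(l, g) = -3/l - g/5 (a(l, g) = g*(-⅕) - 3/l = -g/5 - 3/l = -3/l - g/5)
B(E) = 7 + E (B(E) = 3 - (-4 - E) = 3 + (4 + E) = 7 + E)
O(H, f) = 0
A(S, X) = 7 + X + X*S² (A(S, X) = (S*S)*X + (7 + X) = S²*X + (7 + X) = X*S² + (7 + X) = 7 + X + X*S²)
(6*A(a(-2, -1), O(-2, 6)))*(-3) = (6*(7 + 0 + 0*(-3/(-2) - ⅕*(-1))²))*(-3) = (6*(7 + 0 + 0*(-3*(-½) + ⅕)²))*(-3) = (6*(7 + 0 + 0*(3/2 + ⅕)²))*(-3) = (6*(7 + 0 + 0*(17/10)²))*(-3) = (6*(7 + 0 + 0*(289/100)))*(-3) = (6*(7 + 0 + 0))*(-3) = (6*7)*(-3) = 42*(-3) = -126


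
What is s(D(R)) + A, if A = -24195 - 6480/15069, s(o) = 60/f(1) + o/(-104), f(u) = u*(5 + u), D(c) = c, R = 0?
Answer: -121483415/5023 ≈ -24185.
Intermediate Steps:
s(o) = 10 - o/104 (s(o) = 60/((1*(5 + 1))) + o/(-104) = 60/((1*6)) + o*(-1/104) = 60/6 - o/104 = 60*(1/6) - o/104 = 10 - o/104)
A = -121533645/5023 (A = -24195 - 6480/15069 = -24195 - 1*2160/5023 = -24195 - 2160/5023 = -121533645/5023 ≈ -24195.)
s(D(R)) + A = (10 - 1/104*0) - 121533645/5023 = (10 + 0) - 121533645/5023 = 10 - 121533645/5023 = -121483415/5023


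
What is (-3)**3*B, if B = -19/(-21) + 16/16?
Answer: -360/7 ≈ -51.429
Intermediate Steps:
B = 40/21 (B = -19*(-1/21) + 16*(1/16) = 19/21 + 1 = 40/21 ≈ 1.9048)
(-3)**3*B = (-3)**3*(40/21) = -27*40/21 = -360/7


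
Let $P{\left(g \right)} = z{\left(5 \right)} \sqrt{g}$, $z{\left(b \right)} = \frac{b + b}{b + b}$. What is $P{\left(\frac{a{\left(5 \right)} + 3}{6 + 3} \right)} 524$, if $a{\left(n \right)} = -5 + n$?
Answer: $\frac{524 \sqrt{3}}{3} \approx 302.53$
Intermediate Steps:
$z{\left(b \right)} = 1$ ($z{\left(b \right)} = \frac{2 b}{2 b} = 2 b \frac{1}{2 b} = 1$)
$P{\left(g \right)} = \sqrt{g}$ ($P{\left(g \right)} = 1 \sqrt{g} = \sqrt{g}$)
$P{\left(\frac{a{\left(5 \right)} + 3}{6 + 3} \right)} 524 = \sqrt{\frac{\left(-5 + 5\right) + 3}{6 + 3}} \cdot 524 = \sqrt{\frac{0 + 3}{9}} \cdot 524 = \sqrt{3 \cdot \frac{1}{9}} \cdot 524 = \sqrt{\frac{1}{3}} \cdot 524 = \frac{\sqrt{3}}{3} \cdot 524 = \frac{524 \sqrt{3}}{3}$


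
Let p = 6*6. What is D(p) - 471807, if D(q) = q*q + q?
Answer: -470475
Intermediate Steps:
p = 36
D(q) = q + q**2 (D(q) = q**2 + q = q + q**2)
D(p) - 471807 = 36*(1 + 36) - 471807 = 36*37 - 471807 = 1332 - 471807 = -470475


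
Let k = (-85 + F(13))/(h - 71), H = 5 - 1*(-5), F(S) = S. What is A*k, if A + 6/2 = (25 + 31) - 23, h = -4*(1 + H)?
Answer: 432/23 ≈ 18.783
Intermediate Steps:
H = 10 (H = 5 + 5 = 10)
h = -44 (h = -4*(1 + 10) = -4*11 = -44)
A = 30 (A = -3 + ((25 + 31) - 23) = -3 + (56 - 23) = -3 + 33 = 30)
k = 72/115 (k = (-85 + 13)/(-44 - 71) = -72/(-115) = -72*(-1/115) = 72/115 ≈ 0.62609)
A*k = 30*(72/115) = 432/23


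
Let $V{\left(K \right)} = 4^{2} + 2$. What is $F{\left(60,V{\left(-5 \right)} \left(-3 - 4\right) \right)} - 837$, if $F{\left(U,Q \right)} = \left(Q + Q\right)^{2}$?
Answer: $62667$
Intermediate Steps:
$V{\left(K \right)} = 18$ ($V{\left(K \right)} = 16 + 2 = 18$)
$F{\left(U,Q \right)} = 4 Q^{2}$ ($F{\left(U,Q \right)} = \left(2 Q\right)^{2} = 4 Q^{2}$)
$F{\left(60,V{\left(-5 \right)} \left(-3 - 4\right) \right)} - 837 = 4 \left(18 \left(-3 - 4\right)\right)^{2} - 837 = 4 \left(18 \left(-7\right)\right)^{2} - 837 = 4 \left(-126\right)^{2} - 837 = 4 \cdot 15876 - 837 = 63504 - 837 = 62667$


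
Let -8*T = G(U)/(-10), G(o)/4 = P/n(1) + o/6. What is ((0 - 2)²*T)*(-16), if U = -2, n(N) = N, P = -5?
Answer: 256/15 ≈ 17.067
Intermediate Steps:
G(o) = -20 + 2*o/3 (G(o) = 4*(-5/1 + o/6) = 4*(-5*1 + o*(⅙)) = 4*(-5 + o/6) = -20 + 2*o/3)
T = -4/15 (T = -(-20 + (⅔)*(-2))/(8*(-10)) = -(-20 - 4/3)*(-1)/(8*10) = -(-8)*(-1)/(3*10) = -⅛*32/15 = -4/15 ≈ -0.26667)
((0 - 2)²*T)*(-16) = ((0 - 2)²*(-4/15))*(-16) = ((-2)²*(-4/15))*(-16) = (4*(-4/15))*(-16) = -16/15*(-16) = 256/15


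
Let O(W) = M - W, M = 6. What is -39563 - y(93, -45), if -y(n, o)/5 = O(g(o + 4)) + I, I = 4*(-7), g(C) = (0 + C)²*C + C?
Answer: 305137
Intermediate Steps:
g(C) = C + C³ (g(C) = C²*C + C = C³ + C = C + C³)
O(W) = 6 - W
I = -28
y(n, o) = 130 + 5*o + 5*(4 + o)³ (y(n, o) = -5*((6 - ((o + 4) + (o + 4)³)) - 28) = -5*((6 - ((4 + o) + (4 + o)³)) - 28) = -5*((6 - (4 + o + (4 + o)³)) - 28) = -5*((6 + (-4 - o - (4 + o)³)) - 28) = -5*((2 - o - (4 + o)³) - 28) = -5*(-26 - o - (4 + o)³) = 130 + 5*o + 5*(4 + o)³)
-39563 - y(93, -45) = -39563 - (130 + 5*(-45) + 5*(4 - 45)³) = -39563 - (130 - 225 + 5*(-41)³) = -39563 - (130 - 225 + 5*(-68921)) = -39563 - (130 - 225 - 344605) = -39563 - 1*(-344700) = -39563 + 344700 = 305137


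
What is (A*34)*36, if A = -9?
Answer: -11016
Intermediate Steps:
(A*34)*36 = -9*34*36 = -306*36 = -11016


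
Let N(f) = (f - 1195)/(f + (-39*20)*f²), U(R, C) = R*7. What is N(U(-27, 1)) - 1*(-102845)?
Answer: 2865525910189/27862569 ≈ 1.0285e+5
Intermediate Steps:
U(R, C) = 7*R
N(f) = (-1195 + f)/(f - 780*f²)
N(U(-27, 1)) - 1*(-102845) = (1195 - 7*(-27))/(((7*(-27)))*(-1 + 780*(7*(-27)))) - 1*(-102845) = (1195 - 1*(-189))/((-189)*(-1 + 780*(-189))) + 102845 = -(1195 + 189)/(189*(-1 - 147420)) + 102845 = -1/189*1384/(-147421) + 102845 = -1/189*(-1/147421)*1384 + 102845 = 1384/27862569 + 102845 = 2865525910189/27862569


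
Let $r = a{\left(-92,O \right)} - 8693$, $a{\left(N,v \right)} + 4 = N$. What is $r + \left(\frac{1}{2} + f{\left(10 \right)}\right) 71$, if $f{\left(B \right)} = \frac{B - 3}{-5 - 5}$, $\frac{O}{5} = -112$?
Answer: $- \frac{44016}{5} \approx -8803.2$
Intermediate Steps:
$O = -560$ ($O = 5 \left(-112\right) = -560$)
$f{\left(B \right)} = \frac{3}{10} - \frac{B}{10}$ ($f{\left(B \right)} = \frac{-3 + B}{-10} = \left(-3 + B\right) \left(- \frac{1}{10}\right) = \frac{3}{10} - \frac{B}{10}$)
$a{\left(N,v \right)} = -4 + N$
$r = -8789$ ($r = \left(-4 - 92\right) - 8693 = -96 - 8693 = -8789$)
$r + \left(\frac{1}{2} + f{\left(10 \right)}\right) 71 = -8789 + \left(\frac{1}{2} + \left(\frac{3}{10} - 1\right)\right) 71 = -8789 + \left(\frac{1}{2} - \frac{7}{10}\right) 71 = -8789 - \frac{71}{5} = - \frac{44016}{5}$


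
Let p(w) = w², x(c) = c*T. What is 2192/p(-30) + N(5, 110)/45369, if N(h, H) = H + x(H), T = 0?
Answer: 2765218/1134225 ≈ 2.4380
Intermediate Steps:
x(c) = 0 (x(c) = c*0 = 0)
N(h, H) = H (N(h, H) = H + 0 = H)
2192/p(-30) + N(5, 110)/45369 = 2192/((-30)²) + 110/45369 = 2192/900 + 110*(1/45369) = 2192*(1/900) + 110/45369 = 548/225 + 110/45369 = 2765218/1134225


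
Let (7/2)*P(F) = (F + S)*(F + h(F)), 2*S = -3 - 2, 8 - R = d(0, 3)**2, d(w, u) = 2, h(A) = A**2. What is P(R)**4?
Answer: 12960000/2401 ≈ 5397.8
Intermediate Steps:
R = 4 (R = 8 - 1*2**2 = 8 - 1*4 = 8 - 4 = 4)
S = -5/2 (S = (-3 - 2)/2 = (1/2)*(-5) = -5/2 ≈ -2.5000)
P(F) = 2*(-5/2 + F)*(F + F**2)/7 (P(F) = 2*((F - 5/2)*(F + F**2))/7 = 2*((-5/2 + F)*(F + F**2))/7 = 2*(-5/2 + F)*(F + F**2)/7)
P(R)**4 = ((1/7)*4*(-5 - 3*4 + 2*4**2))**4 = ((1/7)*4*(-5 - 12 + 2*16))**4 = ((1/7)*4*(-5 - 12 + 32))**4 = ((1/7)*4*15)**4 = (60/7)**4 = 12960000/2401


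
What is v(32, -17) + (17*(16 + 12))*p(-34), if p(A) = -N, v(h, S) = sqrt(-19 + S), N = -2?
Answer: 952 + 6*I ≈ 952.0 + 6.0*I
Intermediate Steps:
p(A) = 2 (p(A) = -1*(-2) = 2)
v(32, -17) + (17*(16 + 12))*p(-34) = sqrt(-19 - 17) + (17*(16 + 12))*2 = sqrt(-36) + (17*28)*2 = 6*I + 476*2 = 6*I + 952 = 952 + 6*I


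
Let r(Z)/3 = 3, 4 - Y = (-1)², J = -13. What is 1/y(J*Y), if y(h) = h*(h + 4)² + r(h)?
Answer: -1/47766 ≈ -2.0935e-5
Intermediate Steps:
Y = 3 (Y = 4 - 1*(-1)² = 4 - 1*1 = 4 - 1 = 3)
r(Z) = 9 (r(Z) = 3*3 = 9)
y(h) = 9 + h*(4 + h)² (y(h) = h*(h + 4)² + 9 = h*(4 + h)² + 9 = 9 + h*(4 + h)²)
1/y(J*Y) = 1/(9 + (-13*3)*(4 - 13*3)²) = 1/(9 - 39*(4 - 39)²) = 1/(9 - 39*(-35)²) = 1/(9 - 39*1225) = 1/(9 - 47775) = 1/(-47766) = -1/47766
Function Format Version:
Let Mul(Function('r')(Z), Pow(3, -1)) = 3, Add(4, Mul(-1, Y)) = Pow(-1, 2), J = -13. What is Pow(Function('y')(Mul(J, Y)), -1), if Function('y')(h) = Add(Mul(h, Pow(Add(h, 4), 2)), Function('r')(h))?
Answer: Rational(-1, 47766) ≈ -2.0935e-5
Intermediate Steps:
Y = 3 (Y = Add(4, Mul(-1, Pow(-1, 2))) = Add(4, Mul(-1, 1)) = Add(4, -1) = 3)
Function('r')(Z) = 9 (Function('r')(Z) = Mul(3, 3) = 9)
Function('y')(h) = Add(9, Mul(h, Pow(Add(4, h), 2))) (Function('y')(h) = Add(Mul(h, Pow(Add(h, 4), 2)), 9) = Add(Mul(h, Pow(Add(4, h), 2)), 9) = Add(9, Mul(h, Pow(Add(4, h), 2))))
Pow(Function('y')(Mul(J, Y)), -1) = Pow(Add(9, Mul(Mul(-13, 3), Pow(Add(4, Mul(-13, 3)), 2))), -1) = Pow(Add(9, Mul(-39, Pow(Add(4, -39), 2))), -1) = Pow(Add(9, Mul(-39, Pow(-35, 2))), -1) = Pow(Add(9, Mul(-39, 1225)), -1) = Pow(Add(9, -47775), -1) = Pow(-47766, -1) = Rational(-1, 47766)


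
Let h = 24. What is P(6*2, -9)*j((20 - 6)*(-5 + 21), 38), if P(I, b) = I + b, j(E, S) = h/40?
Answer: 9/5 ≈ 1.8000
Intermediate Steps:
j(E, S) = ⅗ (j(E, S) = 24/40 = 24*(1/40) = ⅗)
P(6*2, -9)*j((20 - 6)*(-5 + 21), 38) = (6*2 - 9)*(⅗) = (12 - 9)*(⅗) = 3*(⅗) = 9/5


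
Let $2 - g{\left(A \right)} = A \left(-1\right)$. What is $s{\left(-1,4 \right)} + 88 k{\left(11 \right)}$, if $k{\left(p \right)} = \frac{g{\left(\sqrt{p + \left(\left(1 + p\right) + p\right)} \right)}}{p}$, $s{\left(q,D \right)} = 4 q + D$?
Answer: $16 + 8 \sqrt{34} \approx 62.648$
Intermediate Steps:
$s{\left(q,D \right)} = D + 4 q$
$g{\left(A \right)} = 2 + A$ ($g{\left(A \right)} = 2 - A \left(-1\right) = 2 - - A = 2 + A$)
$k{\left(p \right)} = \frac{2 + \sqrt{1 + 3 p}}{p}$ ($k{\left(p \right)} = \frac{2 + \sqrt{p + \left(\left(1 + p\right) + p\right)}}{p} = \frac{2 + \sqrt{p + \left(1 + 2 p\right)}}{p} = \frac{2 + \sqrt{1 + 3 p}}{p}$)
$s{\left(-1,4 \right)} + 88 k{\left(11 \right)} = \left(4 + 4 \left(-1\right)\right) + 88 \frac{2 + \sqrt{1 + 3 \cdot 11}}{11} = \left(4 - 4\right) + 88 \frac{2 + \sqrt{1 + 33}}{11} = 0 + 88 \frac{2 + \sqrt{34}}{11} = 0 + 88 \left(\frac{2}{11} + \frac{\sqrt{34}}{11}\right) = 0 + \left(16 + 8 \sqrt{34}\right) = 16 + 8 \sqrt{34}$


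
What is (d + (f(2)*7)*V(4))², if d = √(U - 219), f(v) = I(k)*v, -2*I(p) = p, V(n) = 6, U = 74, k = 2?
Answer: (84 - I*√145)² ≈ 6911.0 - 2023.0*I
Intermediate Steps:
I(p) = -p/2
f(v) = -v (f(v) = (-½*2)*v = -v)
d = I*√145 (d = √(74 - 219) = √(-145) = I*√145 ≈ 12.042*I)
(d + (f(2)*7)*V(4))² = (I*√145 + (-1*2*7)*6)² = (I*√145 - 2*7*6)² = (I*√145 - 14*6)² = (I*√145 - 84)² = (-84 + I*√145)²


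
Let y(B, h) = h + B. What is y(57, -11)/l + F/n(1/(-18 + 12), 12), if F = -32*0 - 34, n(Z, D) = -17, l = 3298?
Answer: 3321/1649 ≈ 2.0139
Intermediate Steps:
y(B, h) = B + h
F = -34 (F = 0 - 34 = -34)
y(57, -11)/l + F/n(1/(-18 + 12), 12) = (57 - 11)/3298 - 34/(-17) = 46*(1/3298) - 34*(-1/17) = 23/1649 + 2 = 3321/1649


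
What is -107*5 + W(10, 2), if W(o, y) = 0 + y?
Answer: -533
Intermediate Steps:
W(o, y) = y
-107*5 + W(10, 2) = -107*5 + 2 = -535 + 2 = -533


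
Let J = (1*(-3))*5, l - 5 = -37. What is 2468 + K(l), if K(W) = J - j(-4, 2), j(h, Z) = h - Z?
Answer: 2459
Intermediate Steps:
l = -32 (l = 5 - 37 = -32)
J = -15 (J = -3*5 = -15)
K(W) = -9 (K(W) = -15 - (-4 - 1*2) = -15 - (-4 - 2) = -15 - 1*(-6) = -15 + 6 = -9)
2468 + K(l) = 2468 - 9 = 2459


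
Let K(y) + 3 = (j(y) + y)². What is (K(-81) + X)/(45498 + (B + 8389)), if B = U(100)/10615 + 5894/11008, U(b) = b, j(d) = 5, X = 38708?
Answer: 519760129152/629675530465 ≈ 0.82544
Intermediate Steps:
K(y) = -3 + (5 + y)²
B = 6366561/11684992 (B = 100/10615 + 5894/11008 = 100*(1/10615) + 5894*(1/11008) = 20/2123 + 2947/5504 = 6366561/11684992 ≈ 0.54485)
(K(-81) + X)/(45498 + (B + 8389)) = ((-3 + (5 - 81)²) + 38708)/(45498 + (6366561/11684992 + 8389)) = ((-3 + (-76)²) + 38708)/(45498 + 98031764449/11684992) = ((-3 + 5776) + 38708)/(629675530465/11684992) = (5773 + 38708)*(11684992/629675530465) = 44481*(11684992/629675530465) = 519760129152/629675530465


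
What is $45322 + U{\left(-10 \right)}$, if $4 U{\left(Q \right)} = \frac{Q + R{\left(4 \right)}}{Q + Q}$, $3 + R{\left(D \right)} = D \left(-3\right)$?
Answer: $\frac{725157}{16} \approx 45322.0$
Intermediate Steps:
$R{\left(D \right)} = -3 - 3 D$ ($R{\left(D \right)} = -3 + D \left(-3\right) = -3 - 3 D$)
$U{\left(Q \right)} = \frac{-15 + Q}{8 Q}$ ($U{\left(Q \right)} = \frac{\left(Q - 15\right) \frac{1}{Q + Q}}{4} = \frac{\left(Q - 15\right) \frac{1}{2 Q}}{4} = \frac{\left(-15 + Q\right) \frac{1}{2 Q}}{4} = \frac{\frac{1}{2} \frac{1}{Q} \left(-15 + Q\right)}{4} = \frac{-15 + Q}{8 Q}$)
$45322 + U{\left(-10 \right)} = 45322 + \frac{-15 - 10}{8 \left(-10\right)} = 45322 + \frac{1}{8} \left(- \frac{1}{10}\right) \left(-25\right) = 45322 + \frac{5}{16} = \frac{725157}{16}$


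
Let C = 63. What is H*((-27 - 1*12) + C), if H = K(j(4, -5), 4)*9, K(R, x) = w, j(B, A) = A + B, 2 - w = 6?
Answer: -864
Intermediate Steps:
w = -4 (w = 2 - 1*6 = 2 - 6 = -4)
K(R, x) = -4
H = -36 (H = -4*9 = -36)
H*((-27 - 1*12) + C) = -36*((-27 - 1*12) + 63) = -36*((-27 - 12) + 63) = -36*(-39 + 63) = -36*24 = -864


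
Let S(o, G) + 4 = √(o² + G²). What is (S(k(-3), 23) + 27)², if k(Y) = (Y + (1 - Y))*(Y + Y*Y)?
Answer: (23 + √565)² ≈ 2187.4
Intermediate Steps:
k(Y) = Y + Y² (k(Y) = 1*(Y + Y²) = Y + Y²)
S(o, G) = -4 + √(G² + o²) (S(o, G) = -4 + √(o² + G²) = -4 + √(G² + o²))
(S(k(-3), 23) + 27)² = ((-4 + √(23² + (-3*(1 - 3))²)) + 27)² = ((-4 + √(529 + (-3*(-2))²)) + 27)² = ((-4 + √(529 + 6²)) + 27)² = ((-4 + √(529 + 36)) + 27)² = ((-4 + √565) + 27)² = (23 + √565)²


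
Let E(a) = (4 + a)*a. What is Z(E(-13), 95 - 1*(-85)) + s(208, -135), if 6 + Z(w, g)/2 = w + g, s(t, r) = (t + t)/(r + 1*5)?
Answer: 2894/5 ≈ 578.80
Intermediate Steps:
E(a) = a*(4 + a)
s(t, r) = 2*t/(5 + r) (s(t, r) = (2*t)/(r + 5) = (2*t)/(5 + r) = 2*t/(5 + r))
Z(w, g) = -12 + 2*g + 2*w (Z(w, g) = -12 + 2*(w + g) = -12 + 2*(g + w) = -12 + (2*g + 2*w) = -12 + 2*g + 2*w)
Z(E(-13), 95 - 1*(-85)) + s(208, -135) = (-12 + 2*(95 - 1*(-85)) + 2*(-13*(4 - 13))) + 2*208/(5 - 135) = (-12 + 2*(95 + 85) + 2*(-13*(-9))) + 2*208/(-130) = (-12 + 2*180 + 2*117) + 2*208*(-1/130) = (-12 + 360 + 234) - 16/5 = 582 - 16/5 = 2894/5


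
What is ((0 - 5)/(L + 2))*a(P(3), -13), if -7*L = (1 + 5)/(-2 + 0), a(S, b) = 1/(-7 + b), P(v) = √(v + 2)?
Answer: 7/68 ≈ 0.10294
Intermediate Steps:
P(v) = √(2 + v)
L = 3/7 (L = -(1 + 5)/(7*(-2 + 0)) = -6/(7*(-2)) = -6*(-1)/(7*2) = -⅐*(-3) = 3/7 ≈ 0.42857)
((0 - 5)/(L + 2))*a(P(3), -13) = ((0 - 5)/(3/7 + 2))/(-7 - 13) = -5/17/7/(-20) = -5*7/17*(-1/20) = -35/17*(-1/20) = 7/68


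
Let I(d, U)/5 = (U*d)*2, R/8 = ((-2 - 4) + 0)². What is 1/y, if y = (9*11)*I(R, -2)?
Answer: -1/570240 ≈ -1.7536e-6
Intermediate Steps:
R = 288 (R = 8*((-2 - 4) + 0)² = 8*(-6 + 0)² = 8*(-6)² = 8*36 = 288)
I(d, U) = 10*U*d (I(d, U) = 5*((U*d)*2) = 5*(2*U*d) = 10*U*d)
y = -570240 (y = (9*11)*(10*(-2)*288) = 99*(-5760) = -570240)
1/y = 1/(-570240) = -1/570240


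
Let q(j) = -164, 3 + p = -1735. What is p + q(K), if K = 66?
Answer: -1902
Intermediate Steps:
p = -1738 (p = -3 - 1735 = -1738)
p + q(K) = -1738 - 164 = -1902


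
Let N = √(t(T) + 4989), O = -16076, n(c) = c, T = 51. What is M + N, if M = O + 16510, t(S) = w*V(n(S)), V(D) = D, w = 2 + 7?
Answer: 434 + 2*√1362 ≈ 507.81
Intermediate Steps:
w = 9
t(S) = 9*S
M = 434 (M = -16076 + 16510 = 434)
N = 2*√1362 (N = √(9*51 + 4989) = √(459 + 4989) = √5448 = 2*√1362 ≈ 73.811)
M + N = 434 + 2*√1362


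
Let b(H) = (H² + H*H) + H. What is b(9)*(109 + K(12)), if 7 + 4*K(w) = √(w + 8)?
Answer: 73359/4 + 171*√5/2 ≈ 18531.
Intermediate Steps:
K(w) = -7/4 + √(8 + w)/4 (K(w) = -7/4 + √(w + 8)/4 = -7/4 + √(8 + w)/4)
b(H) = H + 2*H² (b(H) = (H² + H²) + H = 2*H² + H = H + 2*H²)
b(9)*(109 + K(12)) = (9*(1 + 2*9))*(109 + (-7/4 + √(8 + 12)/4)) = (9*(1 + 18))*(109 + (-7/4 + √20/4)) = (9*19)*(109 + (-7/4 + (2*√5)/4)) = 171*(109 + (-7/4 + √5/2)) = 171*(429/4 + √5/2) = 73359/4 + 171*√5/2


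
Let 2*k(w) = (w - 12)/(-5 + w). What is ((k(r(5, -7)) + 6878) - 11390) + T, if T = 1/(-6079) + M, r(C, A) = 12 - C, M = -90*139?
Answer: -413937351/24316 ≈ -17023.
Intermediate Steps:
M = -12510
k(w) = (-12 + w)/(2*(-5 + w)) (k(w) = ((w - 12)/(-5 + w))/2 = ((-12 + w)/(-5 + w))/2 = (-12 + w)/(2*(-5 + w)))
T = -76048291/6079 (T = 1/(-6079) - 12510 = -1/6079 - 12510 = -76048291/6079 ≈ -12510.)
((k(r(5, -7)) + 6878) - 11390) + T = (((-12 + (12 - 1*5))/(2*(-5 + (12 - 1*5))) + 6878) - 11390) - 76048291/6079 = (((-12 + (12 - 5))/(2*(-5 + (12 - 5))) + 6878) - 11390) - 76048291/6079 = (((-12 + 7)/(2*(-5 + 7)) + 6878) - 11390) - 76048291/6079 = (((1/2)*(-5)/2 + 6878) - 11390) - 76048291/6079 = (((1/2)*(1/2)*(-5) + 6878) - 11390) - 76048291/6079 = ((-5/4 + 6878) - 11390) - 76048291/6079 = (27507/4 - 11390) - 76048291/6079 = -18053/4 - 76048291/6079 = -413937351/24316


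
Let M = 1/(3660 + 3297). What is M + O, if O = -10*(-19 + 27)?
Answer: -556559/6957 ≈ -80.000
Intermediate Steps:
M = 1/6957 ≈ 0.00014374
O = -80 (O = -10*8 = -80)
M + O = 1/6957 - 80 = -556559/6957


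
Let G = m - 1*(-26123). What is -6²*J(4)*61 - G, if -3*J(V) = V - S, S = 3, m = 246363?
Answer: -271754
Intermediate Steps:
J(V) = 1 - V/3 (J(V) = -(V - 1*3)/3 = -(V - 3)/3 = -(-3 + V)/3 = 1 - V/3)
G = 272486 (G = 246363 - 1*(-26123) = 246363 + 26123 = 272486)
-6²*J(4)*61 - G = -6²*(1 - ⅓*4)*61 - 1*272486 = -36*(1 - 4/3)*61 - 272486 = -36*(-⅓)*61 - 272486 = -(-12)*61 - 272486 = -1*(-732) - 272486 = 732 - 272486 = -271754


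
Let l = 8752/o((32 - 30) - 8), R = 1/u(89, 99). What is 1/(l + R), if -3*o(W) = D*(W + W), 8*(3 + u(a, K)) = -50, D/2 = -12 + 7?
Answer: -185/40498 ≈ -0.0045681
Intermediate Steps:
D = -10 (D = 2*(-12 + 7) = 2*(-5) = -10)
u(a, K) = -37/4 (u(a, K) = -3 + (⅛)*(-50) = -3 - 25/4 = -37/4)
o(W) = 20*W/3 (o(W) = -(-10)*(W + W)/3 = -(-10)*2*W/3 = -(-20)*W/3 = 20*W/3)
R = -4/37 (R = 1/(-37/4) = -4/37 ≈ -0.10811)
l = -1094/5 (l = 8752/((20*((32 - 30) - 8)/3)) = 8752/((20*(2 - 8)/3)) = 8752/(((20/3)*(-6))) = 8752/(-40) = 8752*(-1/40) = -1094/5 ≈ -218.80)
1/(l + R) = 1/(-1094/5 - 4/37) = 1/(-40498/185) = -185/40498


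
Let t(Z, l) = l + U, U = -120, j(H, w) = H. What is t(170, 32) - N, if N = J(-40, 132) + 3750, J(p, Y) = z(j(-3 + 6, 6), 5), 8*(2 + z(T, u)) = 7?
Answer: -30695/8 ≈ -3836.9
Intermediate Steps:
z(T, u) = -9/8 (z(T, u) = -2 + (⅛)*7 = -2 + 7/8 = -9/8)
t(Z, l) = -120 + l (t(Z, l) = l - 120 = -120 + l)
J(p, Y) = -9/8
N = 29991/8 (N = -9/8 + 3750 = 29991/8 ≈ 3748.9)
t(170, 32) - N = (-120 + 32) - 1*29991/8 = -88 - 29991/8 = -30695/8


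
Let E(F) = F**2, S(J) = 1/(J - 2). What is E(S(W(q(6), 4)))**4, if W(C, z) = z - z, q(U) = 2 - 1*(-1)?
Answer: 1/256 ≈ 0.0039063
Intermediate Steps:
q(U) = 3 (q(U) = 2 + 1 = 3)
W(C, z) = 0
S(J) = 1/(-2 + J)
E(S(W(q(6), 4)))**4 = ((1/(-2 + 0))**2)**4 = ((1/(-2))**2)**4 = ((-1/2)**2)**4 = (1/4)**4 = 1/256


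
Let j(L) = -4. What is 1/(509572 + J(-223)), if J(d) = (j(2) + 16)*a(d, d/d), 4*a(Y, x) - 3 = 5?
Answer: 1/509596 ≈ 1.9623e-6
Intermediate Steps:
a(Y, x) = 2 (a(Y, x) = ¾ + (¼)*5 = ¾ + 5/4 = 2)
J(d) = 24 (J(d) = (-4 + 16)*2 = 12*2 = 24)
1/(509572 + J(-223)) = 1/(509572 + 24) = 1/509596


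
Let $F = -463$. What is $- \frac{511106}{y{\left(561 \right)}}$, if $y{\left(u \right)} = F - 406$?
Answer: $\frac{511106}{869} \approx 588.15$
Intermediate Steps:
$y{\left(u \right)} = -869$ ($y{\left(u \right)} = -463 - 406 = -869$)
$- \frac{511106}{y{\left(561 \right)}} = - \frac{511106}{-869} = \left(-511106\right) \left(- \frac{1}{869}\right) = \frac{511106}{869}$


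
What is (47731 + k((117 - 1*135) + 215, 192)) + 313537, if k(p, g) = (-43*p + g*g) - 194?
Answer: 389467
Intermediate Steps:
k(p, g) = -194 + g² - 43*p (k(p, g) = (-43*p + g²) - 194 = (g² - 43*p) - 194 = -194 + g² - 43*p)
(47731 + k((117 - 1*135) + 215, 192)) + 313537 = (47731 + (-194 + 192² - 43*((117 - 1*135) + 215))) + 313537 = (47731 + (-194 + 36864 - 43*((117 - 135) + 215))) + 313537 = (47731 + (-194 + 36864 - 43*(-18 + 215))) + 313537 = (47731 + (-194 + 36864 - 43*197)) + 313537 = (47731 + (-194 + 36864 - 8471)) + 313537 = (47731 + 28199) + 313537 = 75930 + 313537 = 389467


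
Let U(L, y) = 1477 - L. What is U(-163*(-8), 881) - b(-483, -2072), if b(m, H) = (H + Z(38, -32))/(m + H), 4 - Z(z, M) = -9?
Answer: 439956/2555 ≈ 172.19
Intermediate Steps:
Z(z, M) = 13 (Z(z, M) = 4 - 1*(-9) = 4 + 9 = 13)
b(m, H) = (13 + H)/(H + m) (b(m, H) = (H + 13)/(m + H) = (13 + H)/(H + m))
U(-163*(-8), 881) - b(-483, -2072) = (1477 - (-163)*(-8)) - (13 - 2072)/(-2072 - 483) = (1477 - 1*1304) - (-2059)/(-2555) = (1477 - 1304) - (-1)*(-2059)/2555 = 173 - 1*2059/2555 = 173 - 2059/2555 = 439956/2555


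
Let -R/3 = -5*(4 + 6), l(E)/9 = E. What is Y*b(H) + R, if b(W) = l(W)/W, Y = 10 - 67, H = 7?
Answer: -363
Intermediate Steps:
l(E) = 9*E
Y = -57
b(W) = 9 (b(W) = (9*W)/W = 9)
R = 150 (R = -(-15)*(4 + 6) = -(-15)*10 = -3*(-50) = 150)
Y*b(H) + R = -57*9 + 150 = -513 + 150 = -363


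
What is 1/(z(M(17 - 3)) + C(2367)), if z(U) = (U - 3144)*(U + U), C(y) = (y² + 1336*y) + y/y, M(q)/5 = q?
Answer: 1/8334642 ≈ 1.1998e-7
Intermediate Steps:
M(q) = 5*q
C(y) = 1 + y² + 1336*y (C(y) = (y² + 1336*y) + 1 = 1 + y² + 1336*y)
z(U) = 2*U*(-3144 + U) (z(U) = (-3144 + U)*(2*U) = 2*U*(-3144 + U))
1/(z(M(17 - 3)) + C(2367)) = 1/(2*(5*(17 - 3))*(-3144 + 5*(17 - 3)) + (1 + 2367² + 1336*2367)) = 1/(2*(5*14)*(-3144 + 5*14) + (1 + 5602689 + 3162312)) = 1/(2*70*(-3144 + 70) + 8765002) = 1/(2*70*(-3074) + 8765002) = 1/(-430360 + 8765002) = 1/8334642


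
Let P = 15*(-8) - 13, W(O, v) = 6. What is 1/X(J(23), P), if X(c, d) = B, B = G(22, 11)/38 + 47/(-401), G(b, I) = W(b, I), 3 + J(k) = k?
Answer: 7619/310 ≈ 24.577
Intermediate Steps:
J(k) = -3 + k
P = -133 (P = -120 - 13 = -133)
G(b, I) = 6
B = 310/7619 (B = 6/38 + 47/(-401) = 6*(1/38) + 47*(-1/401) = 3/19 - 47/401 = 310/7619 ≈ 0.040688)
X(c, d) = 310/7619
1/X(J(23), P) = 1/(310/7619) = 7619/310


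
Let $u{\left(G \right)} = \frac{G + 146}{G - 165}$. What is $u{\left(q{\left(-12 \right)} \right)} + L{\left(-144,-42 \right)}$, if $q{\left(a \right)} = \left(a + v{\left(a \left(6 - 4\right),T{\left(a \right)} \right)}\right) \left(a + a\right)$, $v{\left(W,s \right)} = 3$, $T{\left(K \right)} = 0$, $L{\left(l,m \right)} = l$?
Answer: $- \frac{6982}{51} \approx -136.9$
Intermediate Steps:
$q{\left(a \right)} = 2 a \left(3 + a\right)$ ($q{\left(a \right)} = \left(a + 3\right) \left(a + a\right) = \left(3 + a\right) 2 a = 2 a \left(3 + a\right)$)
$u{\left(G \right)} = \frac{146 + G}{-165 + G}$
$u{\left(q{\left(-12 \right)} \right)} + L{\left(-144,-42 \right)} = \frac{146 + 2 \left(-12\right) \left(3 - 12\right)}{-165 + 2 \left(-12\right) \left(3 - 12\right)} - 144 = \frac{146 + 2 \left(-12\right) \left(-9\right)}{-165 + 2 \left(-12\right) \left(-9\right)} - 144 = \frac{146 + 216}{-165 + 216} - 144 = \frac{1}{51} \cdot 362 - 144 = \frac{362}{51} - 144 = - \frac{6982}{51}$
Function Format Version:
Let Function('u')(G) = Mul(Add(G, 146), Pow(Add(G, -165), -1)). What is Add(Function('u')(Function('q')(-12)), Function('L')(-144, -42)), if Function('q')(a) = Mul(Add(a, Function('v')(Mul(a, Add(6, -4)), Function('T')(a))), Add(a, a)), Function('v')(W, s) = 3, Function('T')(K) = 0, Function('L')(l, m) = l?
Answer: Rational(-6982, 51) ≈ -136.90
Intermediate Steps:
Function('q')(a) = Mul(2, a, Add(3, a)) (Function('q')(a) = Mul(Add(a, 3), Add(a, a)) = Mul(Add(3, a), Mul(2, a)) = Mul(2, a, Add(3, a)))
Function('u')(G) = Mul(Pow(Add(-165, G), -1), Add(146, G)) (Function('u')(G) = Mul(Add(146, G), Pow(Add(-165, G), -1)) = Mul(Pow(Add(-165, G), -1), Add(146, G)))
Add(Function('u')(Function('q')(-12)), Function('L')(-144, -42)) = Add(Mul(Pow(Add(-165, Mul(2, -12, Add(3, -12))), -1), Add(146, Mul(2, -12, Add(3, -12)))), -144) = Add(Mul(Pow(Add(-165, Mul(2, -12, -9)), -1), Add(146, Mul(2, -12, -9))), -144) = Add(Mul(Pow(Add(-165, 216), -1), Add(146, 216)), -144) = Add(Mul(Pow(51, -1), 362), -144) = Add(Mul(Rational(1, 51), 362), -144) = Add(Rational(362, 51), -144) = Rational(-6982, 51)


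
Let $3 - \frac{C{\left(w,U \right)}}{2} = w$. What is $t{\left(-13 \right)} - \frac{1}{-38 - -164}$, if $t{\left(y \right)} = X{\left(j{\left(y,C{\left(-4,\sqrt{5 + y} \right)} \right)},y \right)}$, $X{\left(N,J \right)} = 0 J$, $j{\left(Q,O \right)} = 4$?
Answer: $- \frac{1}{126} \approx -0.0079365$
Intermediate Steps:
$C{\left(w,U \right)} = 6 - 2 w$
$X{\left(N,J \right)} = 0$
$t{\left(y \right)} = 0$
$t{\left(-13 \right)} - \frac{1}{-38 - -164} = 0 - \frac{1}{-38 - -164} = 0 - \frac{1}{-38 + 164} = 0 - \frac{1}{126} = - \frac{1}{126}$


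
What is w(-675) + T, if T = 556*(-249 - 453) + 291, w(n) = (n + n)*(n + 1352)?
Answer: -1303971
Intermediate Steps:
w(n) = 2*n*(1352 + n) (w(n) = (2*n)*(1352 + n) = 2*n*(1352 + n))
T = -390021 (T = 556*(-702) + 291 = -390312 + 291 = -390021)
w(-675) + T = 2*(-675)*(1352 - 675) - 390021 = 2*(-675)*677 - 390021 = -913950 - 390021 = -1303971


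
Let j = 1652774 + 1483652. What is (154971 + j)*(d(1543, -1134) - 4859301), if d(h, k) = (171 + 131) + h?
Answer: -15987816106032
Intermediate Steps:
j = 3136426
d(h, k) = 302 + h
(154971 + j)*(d(1543, -1134) - 4859301) = (154971 + 3136426)*((302 + 1543) - 4859301) = 3291397*(1845 - 4859301) = 3291397*(-4857456) = -15987816106032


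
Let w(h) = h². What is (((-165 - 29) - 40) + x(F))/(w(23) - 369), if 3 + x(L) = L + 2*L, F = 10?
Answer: -207/160 ≈ -1.2938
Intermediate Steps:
x(L) = -3 + 3*L (x(L) = -3 + (L + 2*L) = -3 + 3*L)
(((-165 - 29) - 40) + x(F))/(w(23) - 369) = (((-165 - 29) - 40) + (-3 + 3*10))/(23² - 369) = ((-194 - 40) + (-3 + 30))/(529 - 369) = (-234 + 27)/160 = -207*1/160 = -207/160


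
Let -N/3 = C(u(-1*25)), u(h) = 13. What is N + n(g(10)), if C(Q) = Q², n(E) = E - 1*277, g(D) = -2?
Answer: -786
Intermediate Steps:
n(E) = -277 + E (n(E) = E - 277 = -277 + E)
N = -507 (N = -3*13² = -3*169 = -507)
N + n(g(10)) = -507 + (-277 - 2) = -507 - 279 = -786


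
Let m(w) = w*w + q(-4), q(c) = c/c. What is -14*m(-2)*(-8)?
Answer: 560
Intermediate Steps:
q(c) = 1
m(w) = 1 + w² (m(w) = w*w + 1 = w² + 1 = 1 + w²)
-14*m(-2)*(-8) = -14*(1 + (-2)²)*(-8) = -14*(1 + 4)*(-8) = -14*5*(-8) = -70*(-8) = 560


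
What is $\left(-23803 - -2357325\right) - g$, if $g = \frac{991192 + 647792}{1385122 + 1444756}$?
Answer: $\frac{3301790465666}{1414939} \approx 2.3335 \cdot 10^{6}$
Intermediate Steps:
$g = \frac{819492}{1414939}$ ($g = \frac{1638984}{2829878} = 1638984 \cdot \frac{1}{2829878} = \frac{819492}{1414939} \approx 0.57917$)
$\left(-23803 - -2357325\right) - g = \left(-23803 - -2357325\right) - \frac{819492}{1414939} = \left(-23803 + 2357325\right) - \frac{819492}{1414939} = 2333522 - \frac{819492}{1414939} = \frac{3301790465666}{1414939}$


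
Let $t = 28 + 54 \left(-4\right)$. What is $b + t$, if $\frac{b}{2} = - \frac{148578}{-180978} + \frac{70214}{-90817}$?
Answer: $- \frac{514728803170}{2739313171} \approx -187.9$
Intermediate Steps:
$b = \frac{262072978}{2739313171}$ ($b = 2 \left(- \frac{148578}{-180978} + \frac{70214}{-90817}\right) = 2 \left(\left(-148578\right) \left(- \frac{1}{180978}\right) + 70214 \left(- \frac{1}{90817}\right)\right) = 2 \left(\frac{24763}{30163} - \frac{70214}{90817}\right) = 2 \cdot \frac{131036489}{2739313171} = \frac{262072978}{2739313171} \approx 0.095671$)
$t = -188$ ($t = 28 - 216 = -188$)
$b + t = \frac{262072978}{2739313171} - 188 = - \frac{514728803170}{2739313171}$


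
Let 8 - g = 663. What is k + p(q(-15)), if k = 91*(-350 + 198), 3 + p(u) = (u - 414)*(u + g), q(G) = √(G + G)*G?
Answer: 250585 + 16035*I*√30 ≈ 2.5059e+5 + 87827.0*I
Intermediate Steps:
g = -655 (g = 8 - 1*663 = 8 - 663 = -655)
q(G) = √2*G^(3/2) (q(G) = √(2*G)*G = (√2*√G)*G = √2*G^(3/2))
p(u) = -3 + (-655 + u)*(-414 + u) (p(u) = -3 + (u - 414)*(u - 655) = -3 + (-414 + u)*(-655 + u) = -3 + (-655 + u)*(-414 + u))
k = -13832 (k = 91*(-152) = -13832)
k + p(q(-15)) = -13832 + (271167 + (√2*(-15)^(3/2))² - 1069*√2*(-15)^(3/2)) = -13832 + (271167 + (√2*(-15*I*√15))² - 1069*√2*(-15*I*√15)) = -13832 + (271167 + (-15*I*√30)² - (-16035)*I*√30) = -13832 + (271167 - 6750 + 16035*I*√30) = -13832 + (264417 + 16035*I*√30) = 250585 + 16035*I*√30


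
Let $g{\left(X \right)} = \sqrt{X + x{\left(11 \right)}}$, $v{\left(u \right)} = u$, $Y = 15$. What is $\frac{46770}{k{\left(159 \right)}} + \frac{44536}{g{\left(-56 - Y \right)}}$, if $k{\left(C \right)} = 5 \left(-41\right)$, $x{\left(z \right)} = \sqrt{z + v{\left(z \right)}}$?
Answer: $- \frac{9354}{41} - \frac{44536 i}{\sqrt{71 - \sqrt{22}}} \approx -228.15 - 5469.2 i$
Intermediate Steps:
$x{\left(z \right)} = \sqrt{2} \sqrt{z}$ ($x{\left(z \right)} = \sqrt{z + z} = \sqrt{2 z} = \sqrt{2} \sqrt{z}$)
$k{\left(C \right)} = -205$
$g{\left(X \right)} = \sqrt{X + \sqrt{22}}$ ($g{\left(X \right)} = \sqrt{X + \sqrt{2} \sqrt{11}} = \sqrt{X + \sqrt{22}}$)
$\frac{46770}{k{\left(159 \right)}} + \frac{44536}{g{\left(-56 - Y \right)}} = \frac{46770}{-205} + \frac{44536}{\sqrt{\left(-56 - 15\right) + \sqrt{22}}} = 46770 \left(- \frac{1}{205}\right) + \frac{44536}{\sqrt{\left(-56 - 15\right) + \sqrt{22}}} = - \frac{9354}{41} + \frac{44536}{\sqrt{-71 + \sqrt{22}}}$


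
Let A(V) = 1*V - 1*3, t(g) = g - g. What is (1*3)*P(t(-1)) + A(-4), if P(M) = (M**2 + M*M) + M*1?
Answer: -7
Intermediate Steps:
t(g) = 0
A(V) = -3 + V (A(V) = V - 3 = -3 + V)
P(M) = M + 2*M**2 (P(M) = (M**2 + M**2) + M = 2*M**2 + M = M + 2*M**2)
(1*3)*P(t(-1)) + A(-4) = (1*3)*(0*(1 + 2*0)) + (-3 - 4) = 3*(0*(1 + 0)) - 7 = 3*(0*1) - 7 = 3*0 - 7 = 0 - 7 = -7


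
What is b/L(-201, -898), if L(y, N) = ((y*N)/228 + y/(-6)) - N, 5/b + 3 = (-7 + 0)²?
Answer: 19/301208 ≈ 6.3079e-5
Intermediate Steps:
b = 5/46 (b = 5/(-3 + (-7 + 0)²) = 5/(-3 + (-7)²) = 5/(-3 + 49) = 5/46 ≈ 0.10870)
L(y, N) = -N - y/6 + N*y/228 (L(y, N) = ((N*y)*(1/228) + y*(-⅙)) - N = (N*y/228 - y/6) - N = (-y/6 + N*y/228) - N = -N - y/6 + N*y/228)
b/L(-201, -898) = 5/(46*(-1*(-898) - ⅙*(-201) + (1/228)*(-898)*(-201))) = 5/(46*(898 + 67/2 + 30083/38)) = 5/(46*(32740/19)) = (5/46)*(19/32740) = 19/301208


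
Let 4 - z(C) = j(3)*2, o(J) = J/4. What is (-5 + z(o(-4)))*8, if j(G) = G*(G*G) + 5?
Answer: -520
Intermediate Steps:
j(G) = 5 + G**3 (j(G) = G*G**2 + 5 = G**3 + 5 = 5 + G**3)
o(J) = J/4 (o(J) = J*(1/4) = J/4)
z(C) = -60 (z(C) = 4 - (5 + 3**3)*2 = 4 - (5 + 27)*2 = 4 - 32*2 = 4 - 1*64 = 4 - 64 = -60)
(-5 + z(o(-4)))*8 = (-5 - 60)*8 = -65*8 = -520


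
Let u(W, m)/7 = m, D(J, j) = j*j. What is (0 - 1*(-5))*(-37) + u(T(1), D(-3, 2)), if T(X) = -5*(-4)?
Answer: -157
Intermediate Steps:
D(J, j) = j²
T(X) = 20
u(W, m) = 7*m
(0 - 1*(-5))*(-37) + u(T(1), D(-3, 2)) = (0 - 1*(-5))*(-37) + 7*2² = (0 + 5)*(-37) + 7*4 = 5*(-37) + 28 = -185 + 28 = -157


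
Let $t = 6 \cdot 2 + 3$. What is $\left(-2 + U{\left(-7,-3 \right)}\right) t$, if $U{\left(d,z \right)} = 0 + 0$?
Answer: $-30$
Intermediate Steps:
$U{\left(d,z \right)} = 0$
$t = 15$ ($t = 12 + 3 = 15$)
$\left(-2 + U{\left(-7,-3 \right)}\right) t = \left(-2 + 0\right) 15 = \left(-2\right) 15 = -30$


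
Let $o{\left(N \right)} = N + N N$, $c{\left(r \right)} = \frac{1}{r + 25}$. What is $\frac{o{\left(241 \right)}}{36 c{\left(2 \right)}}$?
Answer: $\frac{87483}{2} \approx 43742.0$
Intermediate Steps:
$c{\left(r \right)} = \frac{1}{25 + r}$
$o{\left(N \right)} = N + N^{2}$
$\frac{o{\left(241 \right)}}{36 c{\left(2 \right)}} = \frac{241 \left(1 + 241\right)}{36 \frac{1}{25 + 2}} = \frac{241 \cdot 242}{36 \cdot \frac{1}{27}} = \frac{58322}{36 \cdot \frac{1}{27}} = \frac{58322}{\frac{4}{3}} = 58322 \cdot \frac{3}{4} = \frac{87483}{2}$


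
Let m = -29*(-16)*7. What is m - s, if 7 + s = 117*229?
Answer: -23538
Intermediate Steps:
m = 3248 (m = 464*7 = 3248)
s = 26786 (s = -7 + 117*229 = -7 + 26793 = 26786)
m - s = 3248 - 1*26786 = 3248 - 26786 = -23538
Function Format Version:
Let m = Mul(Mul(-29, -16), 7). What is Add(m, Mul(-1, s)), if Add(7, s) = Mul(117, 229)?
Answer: -23538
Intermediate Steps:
m = 3248 (m = Mul(464, 7) = 3248)
s = 26786 (s = Add(-7, Mul(117, 229)) = Add(-7, 26793) = 26786)
Add(m, Mul(-1, s)) = Add(3248, Mul(-1, 26786)) = Add(3248, -26786) = -23538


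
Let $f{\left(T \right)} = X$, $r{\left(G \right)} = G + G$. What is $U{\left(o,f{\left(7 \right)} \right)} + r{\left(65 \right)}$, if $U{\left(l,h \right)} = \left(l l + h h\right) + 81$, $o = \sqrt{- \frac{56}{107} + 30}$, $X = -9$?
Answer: $\frac{34398}{107} \approx 321.48$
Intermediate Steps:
$r{\left(G \right)} = 2 G$
$f{\left(T \right)} = -9$
$o = \frac{\sqrt{337478}}{107}$ ($o = \sqrt{\left(-56\right) \frac{1}{107} + 30} = \sqrt{- \frac{56}{107} + 30} = \sqrt{\frac{3154}{107}} = \frac{\sqrt{337478}}{107} \approx 5.4292$)
$U{\left(l,h \right)} = 81 + h^{2} + l^{2}$ ($U{\left(l,h \right)} = \left(l^{2} + h^{2}\right) + 81 = \left(h^{2} + l^{2}\right) + 81 = 81 + h^{2} + l^{2}$)
$U{\left(o,f{\left(7 \right)} \right)} + r{\left(65 \right)} = \left(81 + \left(-9\right)^{2} + \left(\frac{\sqrt{337478}}{107}\right)^{2}\right) + 2 \cdot 65 = \left(81 + 81 + \frac{3154}{107}\right) + 130 = \frac{20488}{107} + 130 = \frac{34398}{107}$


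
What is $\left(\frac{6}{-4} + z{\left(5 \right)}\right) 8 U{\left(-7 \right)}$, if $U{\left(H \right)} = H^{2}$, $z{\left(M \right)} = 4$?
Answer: $980$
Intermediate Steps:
$\left(\frac{6}{-4} + z{\left(5 \right)}\right) 8 U{\left(-7 \right)} = \left(\frac{6}{-4} + 4\right) 8 \left(-7\right)^{2} = \left(6 \left(- \frac{1}{4}\right) + 4\right) 8 \cdot 49 = \left(- \frac{3}{2} + 4\right) 8 \cdot 49 = \frac{5}{2} \cdot 8 \cdot 49 = 20 \cdot 49 = 980$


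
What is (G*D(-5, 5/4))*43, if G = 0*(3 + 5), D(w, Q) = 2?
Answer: 0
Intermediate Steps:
G = 0 (G = 0*8 = 0)
(G*D(-5, 5/4))*43 = (0*2)*43 = 0*43 = 0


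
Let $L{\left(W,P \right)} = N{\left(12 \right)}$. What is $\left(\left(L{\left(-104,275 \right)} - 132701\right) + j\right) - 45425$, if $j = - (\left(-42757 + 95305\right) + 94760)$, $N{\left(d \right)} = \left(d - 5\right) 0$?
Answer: $-325434$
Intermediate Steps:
$N{\left(d \right)} = 0$ ($N{\left(d \right)} = \left(-5 + d\right) 0 = 0$)
$L{\left(W,P \right)} = 0$
$j = -147308$ ($j = - (52548 + 94760) = \left(-1\right) 147308 = -147308$)
$\left(\left(L{\left(-104,275 \right)} - 132701\right) + j\right) - 45425 = \left(\left(0 - 132701\right) - 147308\right) - 45425 = \left(-132701 - 147308\right) - 45425 = -280009 - 45425 = -325434$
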